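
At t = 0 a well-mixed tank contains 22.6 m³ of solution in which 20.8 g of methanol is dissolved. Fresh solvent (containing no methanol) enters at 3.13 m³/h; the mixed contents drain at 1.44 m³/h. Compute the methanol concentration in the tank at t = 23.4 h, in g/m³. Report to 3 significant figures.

0.141 g/m³

Let m(t) be the amount of methanol. Volume: V(t) = V₀ + (Q_in − Q_out) t = 22.6 + 1.6900 t; V(23.4) = 62.146 m³.
Solute balance: dm/dt = 0 − Q_out C = −Q_out m/V(t).
dm/m = −Q_out dt/(V₀ + 1.6900 t); integrating gives ln(m/m₀) = −(Q_out/(Q_in−Q_out)) ln(V/V₀).
m = m₀ (V₀/V)^(Q_out/(Q_in−Q_out)) = 20.8 × (22.6/62.146)^(0.85207) = 8.7851 g.
C = m/V = 8.7851/62.146 = 0.14136 g/m³.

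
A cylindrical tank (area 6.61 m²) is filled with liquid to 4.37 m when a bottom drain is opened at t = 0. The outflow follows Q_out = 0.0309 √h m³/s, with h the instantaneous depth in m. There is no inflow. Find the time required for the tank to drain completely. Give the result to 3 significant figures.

894 s

A dh/dt = −Q_out = −0.0309 √h.
∫ h^(−1/2) dh = −(0.0309/A) ∫ dt, giving 2√h = 2√h₀ − (0.0309/A) t.
Set h = 0: 2√h₀ = (0.0309/A) t_empty ⇒ t_empty = 2A√h₀/0.0309.
t_empty = 2·6.61·√4.37/0.0309 = 13.220·2.0905/0.0309 = 894.36 s.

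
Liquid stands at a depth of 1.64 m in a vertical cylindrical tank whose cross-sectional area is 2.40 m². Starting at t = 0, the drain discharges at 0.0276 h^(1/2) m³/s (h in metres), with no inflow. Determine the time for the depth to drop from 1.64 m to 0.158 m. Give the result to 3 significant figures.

A dh/dt = −Q_out = −0.0276 √h.
∫ h^(−1/2) dh = −(0.0276/A) ∫ dt, giving 2√h = 2√h₀ − (0.0276/A) t.
t = 2A(√h₀ − √h)/0.0276 = 2·2.40·(√1.64 − √0.158)/0.0276
  = 4.8000 × (1.2806 − 0.39749) / 0.0276 = 153.59 s.

154 s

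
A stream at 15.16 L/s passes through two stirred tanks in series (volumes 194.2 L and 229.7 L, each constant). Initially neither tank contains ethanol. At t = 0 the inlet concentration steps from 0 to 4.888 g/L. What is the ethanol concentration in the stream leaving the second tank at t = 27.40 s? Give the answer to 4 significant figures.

2.853 g/L

Each tank obeys Vᵢ dCᵢ/dt = Q(Cᵢ₋₁ − Cᵢ), so τᵢ = Vᵢ/Q.
τ₁ = 194.2/15.16 = 12.8100 s; τ₂ = 229.7/15.16 = 15.1517 s.
Solving the cascade with C₁(0)=C₂(0)=0 gives C₂(t) = C_in[1 − (τ₁ e^(−t/τ₁) − τ₂ e^(−t/τ₂))/(τ₁ − τ₂)].
At t = 27.40: e^(−t/τ₁) = 0.117779, e^(−t/τ₂) = 0.163920.
C₂ = 4.888·[1 − (12.8100·0.117779 − 15.1517·0.163920)/(-2.34169)] = 4.888·0.583666 = 2.85296 g/L.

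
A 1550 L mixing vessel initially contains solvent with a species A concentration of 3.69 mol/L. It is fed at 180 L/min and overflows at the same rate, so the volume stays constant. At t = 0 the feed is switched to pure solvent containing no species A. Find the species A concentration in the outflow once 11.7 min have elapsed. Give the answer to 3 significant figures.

Accumulation = in − out for the solute gives V dC/dt = Q(C_in − C).
Rewrite as dC/dt + C/τ = C_in/τ, τ = V/Q = 8.6111 min.
C approaches C_in exponentially: C(t) = C_in + (C₀ − C_in) e^(−t/τ).
C(11.7) = 0 + (3.69 − 0)·e^(−11.7/8.6111) = 0 + (3.6900)·0.25699 = 0.94830 mol/L.

0.948 mol/L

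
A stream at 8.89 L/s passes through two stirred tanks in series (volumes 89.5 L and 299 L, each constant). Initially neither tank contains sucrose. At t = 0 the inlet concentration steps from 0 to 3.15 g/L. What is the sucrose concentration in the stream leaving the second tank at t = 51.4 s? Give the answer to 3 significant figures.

Each tank obeys Vᵢ dCᵢ/dt = Q(Cᵢ₋₁ − Cᵢ), so τᵢ = Vᵢ/Q.
τ₁ = 89.5/8.89 = 10.067 s; τ₂ = 299/8.89 = 33.633 s.
Solving the cascade with C₁(0)=C₂(0)=0 gives C₂(t) = C_in[1 − (τ₁ e^(−t/τ₁) − τ₂ e^(−t/τ₂))/(τ₁ − τ₂)].
At t = 51.4: e^(−t/τ₁) = 0.0060631, e^(−t/τ₂) = 0.21692.
C₂ = 3.15·[1 − (10.067·0.0060631 − 33.633·0.21692)/(-23.566)] = 3.15·0.69301 = 2.1830 g/L.

2.18 g/L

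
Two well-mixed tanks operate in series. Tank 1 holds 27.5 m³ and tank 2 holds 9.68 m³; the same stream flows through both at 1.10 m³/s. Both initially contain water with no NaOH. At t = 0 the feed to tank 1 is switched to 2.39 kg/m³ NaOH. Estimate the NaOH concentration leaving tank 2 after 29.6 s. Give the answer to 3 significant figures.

1.31 kg/m³

Species balance on tank i: dCᵢ/dt = (Cᵢ₋₁ − Cᵢ)/τᵢ with τᵢ = Vᵢ/Q.
τ₁ = 27.5/1.10 = 25.000 s; τ₂ = 9.68/1.10 = 8.8000 s.
Tank 1: C₁ = C_in(1 − e^(−t/τ₁)). Tank 2 (τ₁ ≠ τ₂): C₂ = C_in[1 − (τ₁ e^(−t/τ₁) − τ₂ e^(−t/τ₂))/(τ₁ − τ₂)].
At t = 29.6: e^(−t/τ₁) = 0.30605, e^(−t/τ₂) = 0.034609.
C₂ = 2.39·[1 − (25.000·0.30605 − 8.8000·0.034609)/(16.200)] = 2.39·0.54650 = 1.3061 kg/m³.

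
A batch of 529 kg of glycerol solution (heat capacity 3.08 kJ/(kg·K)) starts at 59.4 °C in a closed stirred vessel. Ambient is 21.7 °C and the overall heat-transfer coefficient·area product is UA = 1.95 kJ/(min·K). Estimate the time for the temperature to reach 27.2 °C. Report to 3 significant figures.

Heat balance on the well-mixed liquid: M c_p dT/dt = −UA(T − T_amb).
τ = M c_p/UA = 835.55 min; T_ss = T_amb = 21.700 °C.
T(t) = T_ss + (T₀ − T_ss)e^(−t/τ); set T = 27.2:
t = −τ ln[(T − T_ss)/(T₀ − T_ss)] = −835.55 · ln(0.14589) = 1608.4 min.

1610 min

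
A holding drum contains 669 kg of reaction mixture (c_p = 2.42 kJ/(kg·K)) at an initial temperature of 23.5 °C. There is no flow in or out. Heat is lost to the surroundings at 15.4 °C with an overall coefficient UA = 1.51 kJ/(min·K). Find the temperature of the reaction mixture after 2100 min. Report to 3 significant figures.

16.5 °C

First-law balance (no shaft work): M c_p dT/dt = −UA(T − T_amb).
dT/dt = (T_ss − T)/τ with T_ss = T_amb = 15.400 °C, τ = M c_p/UA = 669·2.42/1.51 = 1072.2 min.
Solution: T(t) = T_ss + (T₀ − T_ss) e^(−t/τ).
T(2100) = 15.400 + (8.1000)·0.14105 = 16.543 °C.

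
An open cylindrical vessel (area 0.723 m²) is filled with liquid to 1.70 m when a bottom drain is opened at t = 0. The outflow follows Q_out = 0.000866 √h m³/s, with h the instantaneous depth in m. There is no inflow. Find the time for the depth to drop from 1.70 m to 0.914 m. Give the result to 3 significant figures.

With no inflow, A dh/dt = −0.000866 √h.
Separate and integrate: 2(√h − √h₀) = −(0.000866/A) t.
t = 2A(√h₀ − √h)/0.000866 = 2·0.723·(√1.70 − √0.914)/0.000866
  = 1.4460 × (1.3038 − 0.95603) / 0.000866 = 580.75 s.

581 s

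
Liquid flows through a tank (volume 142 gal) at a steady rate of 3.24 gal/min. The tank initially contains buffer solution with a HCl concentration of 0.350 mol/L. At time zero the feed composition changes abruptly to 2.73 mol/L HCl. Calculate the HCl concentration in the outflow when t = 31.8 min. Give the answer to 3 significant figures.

1.58 mol/L

Unsteady species balance (constant V, well mixed): V dC/dt = Q(C_in − C).
Rewrite as dC/dt + C/τ = C_in/τ, τ = V/Q = 43.827 min.
This is linear first-order; C(t) = C_in + (C₀ − C_in) e^(−t/τ).
C(31.8) = 2.73 + (0.350 − 2.73)·e^(−31.8/43.827) = 2.73 + (-2.3800)·0.48404 = 1.5780 mol/L.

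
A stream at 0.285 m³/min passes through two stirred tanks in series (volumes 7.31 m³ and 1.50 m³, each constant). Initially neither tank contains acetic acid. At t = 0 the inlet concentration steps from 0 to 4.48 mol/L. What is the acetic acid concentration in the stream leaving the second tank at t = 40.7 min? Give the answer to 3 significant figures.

Each tank obeys Vᵢ dCᵢ/dt = Q(Cᵢ₋₁ − Cᵢ), so τᵢ = Vᵢ/Q.
τ₁ = 7.31/0.285 = 25.649 min; τ₂ = 1.50/0.285 = 5.2632 min.
Solving the cascade with C₁(0)=C₂(0)=0 gives C₂(t) = C_in[1 − (τ₁ e^(−t/τ₁) − τ₂ e^(−t/τ₂))/(τ₁ − τ₂)].
At t = 40.7: e^(−t/τ₁) = 0.20458, e^(−t/τ₂) = 0.00043813.
C₂ = 4.48·[1 − (25.649·0.20458 − 5.2632·0.00043813)/(20.386)] = 4.48·0.74272 = 3.3274 mol/L.

3.33 mol/L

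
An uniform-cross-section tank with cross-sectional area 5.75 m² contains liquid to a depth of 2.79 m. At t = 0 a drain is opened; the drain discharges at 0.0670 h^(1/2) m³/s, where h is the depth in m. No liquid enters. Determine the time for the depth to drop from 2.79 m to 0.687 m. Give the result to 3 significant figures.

Mass balance (ρ constant): A dh/dt = −0.0670 √h.
This is separable: 2 d(√h)/dt = −0.0670/A, so √h = √h₀ − (0.0670/(2A)) t.
t = 2A(√h₀ − √h)/0.0670 = 2·5.75·(√2.79 − √0.687)/0.0670
  = 11.500 × (1.6703 − 0.82885) / 0.0670 = 144.43 s.

144 s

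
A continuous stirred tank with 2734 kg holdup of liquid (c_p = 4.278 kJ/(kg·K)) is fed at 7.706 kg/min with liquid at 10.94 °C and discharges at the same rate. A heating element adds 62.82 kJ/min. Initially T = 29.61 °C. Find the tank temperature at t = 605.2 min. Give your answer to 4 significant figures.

First-law balance (no shaft work): M c_p dT/dt = ṁ c_p (T_in − T) + 62.82.
τ = M/ṁ = 354.788 min; T_ss = T_in + Q̇/(ṁ c_p) = 10.94 + 62.82/(7.706·4.278) = 12.8456 °C.
Integrating: T(t) = T_ss + (T₀ − T_ss) e^(−t/τ).
T(605.2) = 12.8456 + (16.7644)·e^(−605.2/354.788) = 12.8456 + (16.7644)·0.181626 = 15.8904 °C.

15.89 °C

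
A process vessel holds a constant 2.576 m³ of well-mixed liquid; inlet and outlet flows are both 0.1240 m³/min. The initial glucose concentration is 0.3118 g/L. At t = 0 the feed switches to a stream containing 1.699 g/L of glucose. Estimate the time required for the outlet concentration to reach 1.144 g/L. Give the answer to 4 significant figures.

19.03 min

Transient balance on the dissolved component: V dC/dt = Q(C_in − C), so τ = V/Q = 20.7742 min.
C(t) = C_in + (C₀ − C_in) e^(−t/τ). Set C = 1.144 and solve for t:
e^(−t/τ) = (C − C_in)/(C₀ − C_in) = (1.144 − 1.699)/(0.3118 − 1.699) = 0.400087
t = −τ ln(…) = 20.7742 × 0.916074 = 19.0307 min.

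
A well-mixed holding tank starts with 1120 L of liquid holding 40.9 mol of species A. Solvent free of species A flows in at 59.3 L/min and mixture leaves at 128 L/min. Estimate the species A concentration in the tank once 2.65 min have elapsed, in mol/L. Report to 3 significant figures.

Total volume: dV/dt = Q_in − Q_out = -68.700 L/min, so V(t) = 1120 − 68.700 t and V(2.65) = 937.94 L.
Species balance (pure solvent in): dm/dt = −Q_out · m/V(t).
Separate: dm/m = −Q_out dt/V(t) ⇒ ln(m/m₀) = −(Q_out/(Q_in−Q_out)) ln(V/V₀).
m = m₀ (V₀/V)^(Q_out/(Q_in−Q_out)) = 40.9 × (1120/937.94)^(-1.8632) = 29.389 mol.
C = m/V = 29.389/937.94 = 0.031333 mol/L.

0.0313 mol/L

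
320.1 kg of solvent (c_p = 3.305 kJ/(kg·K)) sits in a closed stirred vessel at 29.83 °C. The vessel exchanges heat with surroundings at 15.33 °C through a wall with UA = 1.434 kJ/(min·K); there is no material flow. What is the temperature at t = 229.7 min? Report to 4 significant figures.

25.95 °C

Lumped-capacitance energy balance: M c_p dT/dt = UA(T_amb − T).
dT/dt = (T_ss − T)/τ with T_ss = T_amb = 15.3300 °C, τ = M c_p/UA = 320.1·3.305/1.434 = 737.748 min.
Integrating: T(t) = T_ss + (T₀ − T_ss) e^(−t/τ).
T(229.7) = 15.3300 + (14.5000)·0.732455 = 25.9506 °C.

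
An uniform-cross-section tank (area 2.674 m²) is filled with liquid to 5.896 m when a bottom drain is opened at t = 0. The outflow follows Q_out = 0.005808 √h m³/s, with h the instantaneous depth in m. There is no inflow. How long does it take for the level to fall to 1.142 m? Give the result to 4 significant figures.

1252 s

Volume balance on the tank: A dh/dt = −0.005808 √h.
This is separable: 2 d(√h)/dt = −0.005808/A, so √h = √h₀ − (0.005808/(2A)) t.
t = 2A(√h₀ − √h)/0.005808 = 2·2.674·(√5.896 − √1.142)/0.005808
  = 5.34800 × (2.42817 − 1.06864) / 0.005808 = 1251.85 s.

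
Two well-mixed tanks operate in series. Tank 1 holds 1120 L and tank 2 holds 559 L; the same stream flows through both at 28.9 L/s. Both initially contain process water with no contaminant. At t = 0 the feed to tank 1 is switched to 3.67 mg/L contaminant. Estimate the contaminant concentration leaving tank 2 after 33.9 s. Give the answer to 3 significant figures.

1.25 mg/L

Species balance on tank i: dCᵢ/dt = (Cᵢ₋₁ − Cᵢ)/τᵢ with τᵢ = Vᵢ/Q.
τ₁ = 1120/28.9 = 38.754 s; τ₂ = 559/28.9 = 19.343 s.
Tank 1: C₁ = C_in(1 − e^(−t/τ₁)). Tank 2 (τ₁ ≠ τ₂): C₂ = C_in[1 − (τ₁ e^(−t/τ₁) − τ₂ e^(−t/τ₂))/(τ₁ − τ₂)].
At t = 33.9: e^(−t/τ₁) = 0.41697, e^(−t/τ₂) = 0.17332.
C₂ = 3.67·[1 − (38.754·0.41697 − 19.343·0.17332)/(19.412)] = 3.67·0.34025 = 1.2487 mg/L.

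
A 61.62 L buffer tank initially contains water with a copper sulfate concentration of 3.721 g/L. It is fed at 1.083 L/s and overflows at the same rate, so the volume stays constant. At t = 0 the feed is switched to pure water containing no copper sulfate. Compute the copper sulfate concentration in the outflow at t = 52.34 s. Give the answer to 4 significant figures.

Unsteady species balance (constant V, well mixed): V dC/dt = Q(C_in − C).
Time constant τ = V/Q = 61.62/1.083 = 56.8975 s.
Integrating: C(t) = C_in + (C₀ − C_in) e^(−t/τ).
C(52.34) = 0 + (3.721 − 0)·e^(−52.34/56.8975) = 0 + (3.72100)·0.398559 = 1.48304 g/L.

1.483 g/L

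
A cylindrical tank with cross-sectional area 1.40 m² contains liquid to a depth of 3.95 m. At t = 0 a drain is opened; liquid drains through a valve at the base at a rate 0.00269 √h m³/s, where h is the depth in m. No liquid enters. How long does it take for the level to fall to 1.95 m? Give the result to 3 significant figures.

A dh/dt = −Q_out = −0.00269 √h.
∫ h^(−1/2) dh = −(0.00269/A) ∫ dt, giving 2√h = 2√h₀ − (0.00269/A) t.
t = 2A(√h₀ − √h)/0.00269 = 2·1.40·(√3.95 − √1.95)/0.00269
  = 2.8000 × (1.9875 − 1.3964) / 0.00269 = 615.21 s.

615 s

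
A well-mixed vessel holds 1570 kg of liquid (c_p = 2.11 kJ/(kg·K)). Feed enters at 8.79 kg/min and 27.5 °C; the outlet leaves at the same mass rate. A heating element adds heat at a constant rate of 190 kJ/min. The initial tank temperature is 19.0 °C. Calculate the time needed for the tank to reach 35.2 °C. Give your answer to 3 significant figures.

M c_p dT/dt = ṁ c_p (T_in − T) + Q̇.
τ = M/ṁ = 178.61 min; T_ss = T_in + Q̇/(ṁ c_p) = 37.744 °C.
T(t) = T_ss + (T₀ − T_ss) e^(−t/τ). Set T = 35.2:
e^(−t/τ) = (35.2 − 37.744)/(19.0 − 37.744) = 0.13574
t = −178.61 · ln(0.13574) = 356.69 min.

357 min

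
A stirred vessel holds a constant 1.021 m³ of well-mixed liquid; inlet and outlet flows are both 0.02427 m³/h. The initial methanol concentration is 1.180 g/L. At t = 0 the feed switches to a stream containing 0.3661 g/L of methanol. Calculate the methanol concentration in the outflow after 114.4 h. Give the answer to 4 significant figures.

Unsteady species balance (constant V, well mixed): V dC/dt = Q(C_in − C).
So dC/dt = (C_in − C)/τ with τ = V/Q = 1.021/0.02427 = 42.0684 h.
Solution: C(t) = C_in + (C₀ − C_in) e^(−t/τ).
C(114.4) = 0.3661 + (1.180 − 0.3661)·e^(−114.4/42.0684) = 0.3661 + (0.813900)·0.0659155 = 0.419749 g/L.

0.4197 g/L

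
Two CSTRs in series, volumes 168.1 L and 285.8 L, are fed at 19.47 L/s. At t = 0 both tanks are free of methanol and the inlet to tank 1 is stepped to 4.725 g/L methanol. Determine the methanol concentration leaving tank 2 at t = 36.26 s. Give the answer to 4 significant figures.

3.856 g/L

Time constants: τᵢ = Vᵢ/Q for each well-mixed tank.
τ₁ = 168.1/19.47 = 8.63380 s; τ₂ = 285.8/19.47 = 14.6790 s.
Solving the cascade with C₁(0)=C₂(0)=0 gives C₂(t) = C_in[1 − (τ₁ e^(−t/τ₁) − τ₂ e^(−t/τ₂))/(τ₁ − τ₂)].
At t = 36.26: e^(−t/τ₁) = 0.0149989, e^(−t/τ₂) = 0.0845682.
C₂ = 4.725·[1 − (8.63380·0.0149989 − 14.6790·0.0845682)/(-6.04520)] = 4.725·0.816072 = 3.85594 g/L.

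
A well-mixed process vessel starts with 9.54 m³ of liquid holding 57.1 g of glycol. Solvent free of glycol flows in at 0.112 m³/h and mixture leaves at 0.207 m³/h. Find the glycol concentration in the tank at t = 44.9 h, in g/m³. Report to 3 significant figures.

Let m(t) be the amount of glycol. Volume: V(t) = V₀ + (Q_in − Q_out) t = 9.54 − 0.095000 t; V(44.9) = 5.2745 m³.
Solute balance: dm/dt = 0 − Q_out C = −Q_out m/V(t).
Separate: dm/m = −Q_out dt/V(t) ⇒ ln(m/m₀) = −(Q_out/(Q_in−Q_out)) ln(V/V₀).
m = m₀ (V₀/V)^(Q_out/(Q_in−Q_out)) = 57.1 × (9.54/5.2745)^(-2.1789) = 15.698 g.
C = m/V = 15.698/5.2745 = 2.9762 g/m³.

2.98 g/m³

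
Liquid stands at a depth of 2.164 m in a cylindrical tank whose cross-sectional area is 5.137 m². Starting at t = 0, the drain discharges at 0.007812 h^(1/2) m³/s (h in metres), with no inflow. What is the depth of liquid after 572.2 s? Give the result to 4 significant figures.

1.073 m

Accumulation of liquid (constant cross-section A): A dh/dt = −0.007812 √h.
This is separable: 2 d(√h)/dt = −0.007812/A, so √h = √h₀ − (0.007812/(2A)) t.
√h = √2.164 − 0.007812·572.2/(2·5.137) = 1.47105 − 0.435081 = 1.03597.
h = 1.03597² = 1.07324 m.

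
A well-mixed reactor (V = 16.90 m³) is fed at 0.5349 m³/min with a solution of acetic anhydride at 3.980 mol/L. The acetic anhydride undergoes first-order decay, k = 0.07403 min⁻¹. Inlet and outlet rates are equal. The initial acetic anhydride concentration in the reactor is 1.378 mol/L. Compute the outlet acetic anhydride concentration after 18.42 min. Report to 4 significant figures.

1.219 mol/L

V dC/dt = Q(C_in − C) − k V C.
dC/dt = (Q/V) C_in − (Q/V + k) C; effective rate a = Q/V + k = 0.0316509 + 0.07403 = 0.105681 min⁻¹.
C_ss = Q C_in/(Q + kV) = 1.19199 mol/L; C(t) = C_ss + (C₀ − C_ss) e^(−a t).
C(18.42) = 1.19199 + (0.186010)·e^(−0.105681·18.42) = 1.19199 + (0.186010)·0.142753 = 1.21854 mol/L.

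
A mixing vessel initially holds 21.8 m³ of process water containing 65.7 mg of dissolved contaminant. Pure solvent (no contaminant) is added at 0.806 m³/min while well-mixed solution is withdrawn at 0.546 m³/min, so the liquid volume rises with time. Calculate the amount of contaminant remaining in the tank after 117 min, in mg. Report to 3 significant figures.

Total volume: dV/dt = Q_in − Q_out = 0.26000 m³/min, so V(t) = 21.8 + 0.26000 t and V(117) = 52.220 m³.
Solute balance: dm/dt = 0 − Q_out C = −Q_out m/V(t).
Separate: dm/m = −Q_out dt/V(t) ⇒ ln(m/m₀) = −(Q_out/(Q_in−Q_out)) ln(V/V₀).
m = m₀ (V₀/V)^(Q_out/(Q_in−Q_out)) = 65.7 × (21.8/52.220)^(2.1000) = 10.492 mg.

10.5 mg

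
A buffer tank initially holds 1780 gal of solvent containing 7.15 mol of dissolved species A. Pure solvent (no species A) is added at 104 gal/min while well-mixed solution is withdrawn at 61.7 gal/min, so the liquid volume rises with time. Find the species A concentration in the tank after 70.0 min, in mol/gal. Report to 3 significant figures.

Total volume: dV/dt = Q_in − Q_out = 42.300 gal/min, so V(t) = 1780 + 42.300 t and V(70.0) = 4741.0 gal.
Species balance (pure solvent in): dm/dt = −Q_out · m/V(t).
dm/m = −Q_out dt/(V₀ + 42.300 t); integrating gives ln(m/m₀) = −(Q_out/(Q_in−Q_out)) ln(V/V₀).
m = m₀ (V₀/V)^(Q_out/(Q_in−Q_out)) = 7.15 × (1780/4741.0)^(1.4586) = 1.7129 mol.
C = m/V = 1.7129/4741.0 = 0.00036130 mol/gal.

0.000361 mol/gal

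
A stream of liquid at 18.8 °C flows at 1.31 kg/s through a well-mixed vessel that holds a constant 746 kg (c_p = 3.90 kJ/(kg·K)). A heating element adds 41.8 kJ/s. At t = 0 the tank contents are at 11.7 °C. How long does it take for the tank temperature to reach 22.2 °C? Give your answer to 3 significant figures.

M c_p dT/dt = ṁ c_p (T_in − T) + Q̇.
τ = M/ṁ = 569.47 s; T_ss = T_in + Q̇/(ṁ c_p) = 26.982 °C.
T(t) = T_ss + (T₀ − T_ss) e^(−t/τ). Set T = 22.2:
e^(−t/τ) = (22.2 − 26.982)/(11.7 − 26.982) = 0.31290
t = −569.47 · ln(0.31290) = 661.64 s.

662 s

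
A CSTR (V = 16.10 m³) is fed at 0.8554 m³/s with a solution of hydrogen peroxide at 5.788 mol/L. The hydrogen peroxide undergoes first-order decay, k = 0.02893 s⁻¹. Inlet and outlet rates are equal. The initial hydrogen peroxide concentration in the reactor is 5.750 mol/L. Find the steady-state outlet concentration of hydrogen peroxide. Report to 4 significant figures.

3.747 mol/L

Accumulation = in − out − consumed: V dC/dt = Q C_in − Q C − k V C.
At steady state: 0 = Q C_in − (Q + kV) C_ss, so C_ss = Q C_in/(Q + kV).
C_ss = 0.8554·5.788/(0.8554 + 0.02893·16.10) = 4.95106/1.32117 = 3.74747 mol/L.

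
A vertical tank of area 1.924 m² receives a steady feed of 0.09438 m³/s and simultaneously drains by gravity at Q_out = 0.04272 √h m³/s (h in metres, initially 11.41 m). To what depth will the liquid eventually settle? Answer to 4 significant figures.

Volume balance on the tank: A dh/dt = Q_in − 0.04272 √h. At steady state dh/dt = 0:
Q_in = 0.04272 √h_ss ⇒ √h_ss = 0.09438/0.04272 = 2.20927.
h_ss = 2.20927² = 4.88087 m. (Since h₀ = 11.41 m > h_ss, the level will fall toward this value.)

4.881 m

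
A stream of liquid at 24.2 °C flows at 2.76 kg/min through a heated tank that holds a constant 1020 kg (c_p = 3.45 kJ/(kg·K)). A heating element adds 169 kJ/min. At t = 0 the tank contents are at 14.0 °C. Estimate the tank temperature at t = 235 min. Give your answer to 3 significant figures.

Unsteady energy balance on the tank contents: M c_p dT/dt = ṁ c_p (T_in − T) + 169.
Rearrange: dT/dt = (T_ss − T)/τ with τ = M/ṁ = 369.57 min and T_ss = T_in + Q̇/(ṁ c_p) = 41.948 °C.
Integrating: T(t) = T_ss + (T₀ − T_ss) e^(−t/τ).
T(235) = 41.948 + (-27.948)·e^(−235/369.57) = 41.948 + (-27.948)·0.52947 = 27.151 °C.

27.2 °C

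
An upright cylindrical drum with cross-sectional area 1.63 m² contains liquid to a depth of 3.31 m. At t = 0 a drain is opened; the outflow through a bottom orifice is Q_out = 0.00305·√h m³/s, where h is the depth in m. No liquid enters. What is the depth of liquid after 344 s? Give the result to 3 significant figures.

2.24 m

With no inflow, A dh/dt = −0.00305 √h.
Separate and integrate: 2(√h − √h₀) = −(0.00305/A) t.
√h = √3.31 − 0.00305·344/(2·1.63) = 1.8193 − 0.32184 = 1.4975.
h = 1.4975² = 2.2425 m.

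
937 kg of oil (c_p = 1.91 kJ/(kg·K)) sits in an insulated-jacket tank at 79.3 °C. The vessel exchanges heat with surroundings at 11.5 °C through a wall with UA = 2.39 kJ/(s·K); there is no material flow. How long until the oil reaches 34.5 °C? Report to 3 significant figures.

810 s

M c_p dT/dt = −UA(T − T_amb).
τ = M c_p/UA = 748.82 s; T_ss = T_amb = 11.500 °C.
T(t) = T_ss + (T₀ − T_ss)e^(−t/τ); set T = 34.5:
t = −τ ln[(T − T_ss)/(T₀ − T_ss)] = −748.82 · ln(0.33923) = 809.52 s.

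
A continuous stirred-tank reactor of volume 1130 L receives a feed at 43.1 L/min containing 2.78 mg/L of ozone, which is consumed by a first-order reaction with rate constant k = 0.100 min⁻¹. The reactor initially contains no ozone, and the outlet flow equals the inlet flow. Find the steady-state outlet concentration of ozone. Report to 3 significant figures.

0.768 mg/L

Accumulation = in − out − consumed: V dC/dt = Q C_in − Q C − k V C.
At steady state: 0 = Q C_in − (Q + kV) C_ss, so C_ss = Q C_in/(Q + kV).
C_ss = 43.1·2.78/(43.1 + 0.100·1130) = 119.82/156.10 = 0.76757 mg/L.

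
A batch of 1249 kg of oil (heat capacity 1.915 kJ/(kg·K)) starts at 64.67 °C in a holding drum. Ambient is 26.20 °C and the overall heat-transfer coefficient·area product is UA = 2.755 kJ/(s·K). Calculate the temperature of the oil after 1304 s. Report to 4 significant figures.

34.77 °C

Lumped-capacitance energy balance: M c_p dT/dt = UA(T_amb − T).
dT/dt = (T_ss − T)/τ with T_ss = T_amb = 26.2000 °C, τ = M c_p/UA = 1249·1.915/2.755 = 868.180 s.
This is linear first-order; T(t) = T_ss + (T₀ − T_ss) e^(−t/τ).
T(1304) = 26.2000 + (38.4700)·0.222686 = 34.7667 °C.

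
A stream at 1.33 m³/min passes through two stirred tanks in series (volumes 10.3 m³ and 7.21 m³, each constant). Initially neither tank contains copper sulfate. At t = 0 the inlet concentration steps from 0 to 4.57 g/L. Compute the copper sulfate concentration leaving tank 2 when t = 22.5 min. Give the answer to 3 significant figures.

3.90 g/L

Time constants: τᵢ = Vᵢ/Q for each well-mixed tank.
τ₁ = 10.3/1.33 = 7.7444 min; τ₂ = 7.21/1.33 = 5.4211 min.
Tank 1: C₁ = C_in(1 − e^(−t/τ₁)). Tank 2 (τ₁ ≠ τ₂): C₂ = C_in[1 − (τ₁ e^(−t/τ₁) − τ₂ e^(−t/τ₂))/(τ₁ − τ₂)].
At t = 22.5: e^(−t/τ₁) = 0.054730, e^(−t/τ₂) = 0.015757.
C₂ = 4.57·[1 − (7.7444·0.054730 − 5.4211·0.015757)/(2.3233)] = 4.57·0.85433 = 3.9043 g/L.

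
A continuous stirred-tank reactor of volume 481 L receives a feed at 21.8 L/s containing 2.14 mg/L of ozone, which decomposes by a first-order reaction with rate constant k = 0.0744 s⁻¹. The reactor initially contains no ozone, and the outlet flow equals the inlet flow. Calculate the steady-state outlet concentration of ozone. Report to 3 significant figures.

Species balance: V dC/dt = Q C_in − Q C − k V C.
At steady state: 0 = Q C_in − (Q + kV) C_ss, so C_ss = Q C_in/(Q + kV).
C_ss = 21.8·2.14/(21.8 + 0.0744·481) = 46.652/57.586 = 0.81012 mg/L.

0.810 mg/L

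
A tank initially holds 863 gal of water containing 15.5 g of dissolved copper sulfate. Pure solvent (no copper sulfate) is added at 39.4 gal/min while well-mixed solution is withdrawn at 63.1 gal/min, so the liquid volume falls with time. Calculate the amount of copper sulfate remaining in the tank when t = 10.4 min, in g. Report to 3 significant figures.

6.33 g

Total volume: dV/dt = Q_in − Q_out = -23.700 gal/min, so V(t) = 863 − 23.700 t and V(10.4) = 616.52 gal.
No copper sulfate enters, so dm/dt = −Q_out · (m/V).
dm/m = −Q_out dt/(V₀ − 23.700 t); integrating gives ln(m/m₀) = −(Q_out/(Q_in−Q_out)) ln(V/V₀).
m = m₀ (V₀/V)^(Q_out/(Q_in−Q_out)) = 15.5 × (863/616.52)^(-2.6624) = 6.3306 g.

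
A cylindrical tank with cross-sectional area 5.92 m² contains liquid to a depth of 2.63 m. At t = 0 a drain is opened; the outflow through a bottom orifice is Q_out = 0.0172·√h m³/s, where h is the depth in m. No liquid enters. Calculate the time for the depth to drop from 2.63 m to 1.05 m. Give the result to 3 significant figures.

With no inflow, A dh/dt = −0.0172 √h.
Separate and integrate: 2(√h − √h₀) = −(0.0172/A) t.
t = 2A(√h₀ − √h)/0.0172 = 2·5.92·(√2.63 − √1.05)/0.0172
  = 11.840 × (1.6217 − 1.0247) / 0.0172 = 410.98 s.

411 s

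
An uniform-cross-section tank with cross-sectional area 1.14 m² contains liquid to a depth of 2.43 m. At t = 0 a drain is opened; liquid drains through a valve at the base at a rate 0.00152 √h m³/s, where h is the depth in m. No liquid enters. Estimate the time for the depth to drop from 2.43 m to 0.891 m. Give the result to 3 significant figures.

A dh/dt = −Q_out = −0.00152 √h.
This is separable: 2 d(√h)/dt = −0.00152/A, so √h = √h₀ − (0.00152/(2A)) t.
t = 2A(√h₀ − √h)/0.00152 = 2·1.14·(√2.43 − √0.891)/0.00152
  = 2.2800 × (1.5588 − 0.94393) / 0.00152 = 922.38 s.

922 s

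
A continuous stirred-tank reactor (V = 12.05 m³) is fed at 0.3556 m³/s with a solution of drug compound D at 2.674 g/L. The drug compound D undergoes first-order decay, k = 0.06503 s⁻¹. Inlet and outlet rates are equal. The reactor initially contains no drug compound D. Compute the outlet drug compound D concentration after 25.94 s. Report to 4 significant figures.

0.7628 g/L

V dC/dt = Q(C_in − C) − k V C.
dC/dt = (Q/V) C_in − (Q/V + k) C; effective rate a = Q/V + k = 0.0295104 + 0.06503 = 0.0945404 s⁻¹.
C_ss = Q C_in/(Q + kV) = 0.834678 g/L; C(t) = C_ss + (C₀ − C_ss) e^(−a t).
C(25.94) = 0.834678 + (-0.834678)·e^(−0.0945404·25.94) = 0.834678 + (-0.834678)·0.0860887 = 0.762821 g/L.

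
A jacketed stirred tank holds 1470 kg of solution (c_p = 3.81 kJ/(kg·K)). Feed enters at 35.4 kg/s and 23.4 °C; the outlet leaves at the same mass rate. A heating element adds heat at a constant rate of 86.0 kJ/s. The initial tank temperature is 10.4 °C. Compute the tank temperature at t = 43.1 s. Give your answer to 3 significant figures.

19.2 °C

Energy balance: M c_p dT/dt = ṁ c_p (T_in − T) + 86.0.
τ = M/ṁ = 41.525 s; T_ss = T_in + Q̇/(ṁ c_p) = 23.4 + 86.0/(35.4·3.81) = 24.038 °C.
Integrating: T(t) = T_ss + (T₀ − T_ss) e^(−t/τ).
T(43.1) = 24.038 + (-13.638)·e^(−43.1/41.525) = 24.038 + (-13.638)·0.35419 = 19.207 °C.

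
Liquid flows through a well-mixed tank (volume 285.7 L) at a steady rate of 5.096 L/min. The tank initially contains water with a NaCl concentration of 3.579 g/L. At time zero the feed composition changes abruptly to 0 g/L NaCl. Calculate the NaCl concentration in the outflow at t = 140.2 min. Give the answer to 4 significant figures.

Unsteady species balance (constant V, well mixed): V dC/dt = Q(C_in − C).
So dC/dt = (C_in − C)/τ with τ = V/Q = 285.7/5.096 = 56.0636 min.
C approaches C_in exponentially: C(t) = C_in + (C₀ − C_in) e^(−t/τ).
C(140.2) = 0 + (3.579 − 0)·e^(−140.2/56.0636) = 0 + (3.57900)·0.0820249 = 0.293567 g/L.

0.2936 g/L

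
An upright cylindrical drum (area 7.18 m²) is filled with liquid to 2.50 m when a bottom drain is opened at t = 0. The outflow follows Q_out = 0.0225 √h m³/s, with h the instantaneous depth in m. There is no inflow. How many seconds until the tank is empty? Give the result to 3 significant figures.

With no inflow, A dh/dt = −0.0225 √h.
∫ h^(−1/2) dh = −(0.0225/A) ∫ dt, giving 2√h = 2√h₀ − (0.0225/A) t.
Tank is empty when √h = 0: t_empty = 2A√h₀/0.0225.
t_empty = 2·7.18·√2.50/0.0225 = 14.360·1.5811/0.0225 = 1009.1 s.

1010 s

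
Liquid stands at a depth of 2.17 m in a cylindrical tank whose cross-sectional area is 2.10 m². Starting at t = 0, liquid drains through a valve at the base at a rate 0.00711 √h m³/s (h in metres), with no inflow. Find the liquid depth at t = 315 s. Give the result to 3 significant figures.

0.883 m

With no inflow, A dh/dt = −0.00711 √h.
∫ h^(−1/2) dh = −(0.00711/A) ∫ dt, giving 2√h = 2√h₀ − (0.00711/A) t.
√h = √2.17 − 0.00711·315/(2·2.10) = 1.4731 − 0.53325 = 0.93984.
h = 0.93984² = 0.88330 m.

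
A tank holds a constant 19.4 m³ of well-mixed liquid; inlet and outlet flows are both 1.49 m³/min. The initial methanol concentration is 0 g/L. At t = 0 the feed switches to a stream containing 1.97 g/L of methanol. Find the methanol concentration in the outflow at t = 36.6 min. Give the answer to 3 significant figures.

1.85 g/L

Species balance on the tank: V dC/dt = Q(C_in − C).
Rewrite as dC/dt + C/τ = C_in/τ, τ = V/Q = 13.020 min.
Integrating: C(t) = C_in + (C₀ − C_in) e^(−t/τ).
C(36.6) = 1.97 + (0 − 1.97)·e^(−36.6/13.020) = 1.97 + (-1.9700)·0.060143 = 1.8515 g/L.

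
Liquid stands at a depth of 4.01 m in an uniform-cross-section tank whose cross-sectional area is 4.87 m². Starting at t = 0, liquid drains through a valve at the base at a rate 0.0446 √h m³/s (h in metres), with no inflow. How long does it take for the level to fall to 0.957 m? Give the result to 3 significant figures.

With no inflow, A dh/dt = −0.0446 √h.
This is separable: 2 d(√h)/dt = −0.0446/A, so √h = √h₀ − (0.0446/(2A)) t.
t = 2A(√h₀ − √h)/0.0446 = 2·4.87·(√4.01 − √0.957)/0.0446
  = 9.7400 × (2.0025 − 0.97826) / 0.0446 = 223.68 s.

224 s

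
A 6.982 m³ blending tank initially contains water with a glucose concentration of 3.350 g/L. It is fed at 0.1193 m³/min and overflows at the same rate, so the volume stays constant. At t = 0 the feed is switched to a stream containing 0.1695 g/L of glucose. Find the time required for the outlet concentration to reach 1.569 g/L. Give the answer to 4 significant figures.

Transient balance on the dissolved component: V dC/dt = Q(C_in − C), so τ = V/Q = 58.5247 min.
C(t) = C_in + (C₀ − C_in) e^(−t/τ). Set C = 1.569 and solve for t:
e^(−t/τ) = (C − C_in)/(C₀ − C_in) = (1.569 − 0.1695)/(3.350 − 0.1695) = 0.440025
t = −τ ln(…) = 58.5247 × 0.820923 = 48.0443 min.

48.04 min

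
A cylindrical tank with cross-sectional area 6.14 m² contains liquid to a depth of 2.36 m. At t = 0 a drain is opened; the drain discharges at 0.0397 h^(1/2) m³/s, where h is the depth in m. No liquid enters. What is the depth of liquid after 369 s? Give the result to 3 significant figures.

With no inflow, A dh/dt = −0.0397 √h.
This is separable: 2 d(√h)/dt = −0.0397/A, so √h = √h₀ − (0.0397/(2A)) t.
√h = √2.36 − 0.0397·369/(2·6.14) = 1.5362 − 1.1929 = 0.34329.
h = 0.34329² = 0.11785 m.

0.118 m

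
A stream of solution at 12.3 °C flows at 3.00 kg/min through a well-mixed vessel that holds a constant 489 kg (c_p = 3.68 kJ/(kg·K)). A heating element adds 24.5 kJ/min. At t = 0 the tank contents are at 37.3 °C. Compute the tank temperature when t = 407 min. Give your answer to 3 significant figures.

16.4 °C

Heat balance on the well-mixed liquid: M c_p dT/dt = ṁ c_p (T_in − T) + 24.5.
Rearrange: dT/dt = (T_ss − T)/τ with τ = M/ṁ = 163.00 min and T_ss = T_in + Q̇/(ṁ c_p) = 14.519 °C.
This is linear first-order; T(t) = T_ss + (T₀ − T_ss) e^(−t/τ).
T(407) = 14.519 + (22.781)·e^(−407/163.00) = 14.519 + (22.781)·0.082337 = 16.395 °C.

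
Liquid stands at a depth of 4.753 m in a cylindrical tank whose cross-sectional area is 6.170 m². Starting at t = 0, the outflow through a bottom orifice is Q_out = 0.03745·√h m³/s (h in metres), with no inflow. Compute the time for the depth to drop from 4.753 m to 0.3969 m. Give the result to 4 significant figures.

Volume balance on the tank: A dh/dt = −0.03745 √h.
∫ h^(−1/2) dh = −(0.03745/A) ∫ dt, giving 2√h = 2√h₀ − (0.03745/A) t.
t = 2A(√h₀ − √h)/0.03745 = 2·6.170·(√4.753 − √0.3969)/0.03745
  = 12.3400 × (2.18014 − 0.630000) / 0.03745 = 510.780 s.

510.8 s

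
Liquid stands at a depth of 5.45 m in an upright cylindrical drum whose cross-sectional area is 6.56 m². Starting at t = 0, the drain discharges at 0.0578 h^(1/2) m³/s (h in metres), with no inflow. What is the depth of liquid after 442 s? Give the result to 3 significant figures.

A dh/dt = −Q_out = −0.0578 √h.
∫ h^(−1/2) dh = −(0.0578/A) ∫ dt, giving 2√h = 2√h₀ − (0.0578/A) t.
√h = √5.45 − 0.0578·442/(2·6.56) = 2.3345 − 1.9472 = 0.38730.
h = 0.38730² = 0.15000 m.

0.150 m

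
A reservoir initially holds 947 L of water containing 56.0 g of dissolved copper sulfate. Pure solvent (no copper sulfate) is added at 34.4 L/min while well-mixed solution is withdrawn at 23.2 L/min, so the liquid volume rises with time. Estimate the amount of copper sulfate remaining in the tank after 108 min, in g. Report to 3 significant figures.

10.2 g

Total volume: dV/dt = Q_in − Q_out = 11.200 L/min, so V(t) = 947 + 11.200 t and V(108) = 2156.6 L.
Species balance (pure solvent in): dm/dt = −Q_out · m/V(t).
dm/m = −Q_out dt/(V₀ + 11.200 t); integrating gives ln(m/m₀) = −(Q_out/(Q_in−Q_out)) ln(V/V₀).
m = m₀ (V₀/V)^(Q_out/(Q_in−Q_out)) = 56.0 × (947/2156.6)^(2.0714) = 10.182 g.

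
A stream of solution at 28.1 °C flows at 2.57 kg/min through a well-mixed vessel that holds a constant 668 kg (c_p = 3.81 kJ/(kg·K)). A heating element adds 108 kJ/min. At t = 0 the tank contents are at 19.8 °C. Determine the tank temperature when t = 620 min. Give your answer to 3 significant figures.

37.4 °C

M c_p dT/dt = ṁ c_p (T_in − T) + Q̇.
Rearrange: dT/dt = (T_ss − T)/τ with τ = M/ṁ = 259.92 min and T_ss = T_in + Q̇/(ṁ c_p) = 39.130 °C.
This is linear first-order; T(t) = T_ss + (T₀ − T_ss) e^(−t/τ).
T(620) = 39.130 + (-19.330)·e^(−620/259.92) = 39.130 + (-19.330)·0.092059 = 37.350 °C.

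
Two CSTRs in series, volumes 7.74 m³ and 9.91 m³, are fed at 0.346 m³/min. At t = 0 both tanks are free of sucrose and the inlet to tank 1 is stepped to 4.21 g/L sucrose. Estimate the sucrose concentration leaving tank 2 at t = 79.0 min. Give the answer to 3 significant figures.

Each tank obeys Vᵢ dCᵢ/dt = Q(Cᵢ₋₁ − Cᵢ), so τᵢ = Vᵢ/Q.
τ₁ = 7.74/0.346 = 22.370 min; τ₂ = 9.91/0.346 = 28.642 min.
Solving the cascade with C₁(0)=C₂(0)=0 gives C₂(t) = C_in[1 − (τ₁ e^(−t/τ₁) − τ₂ e^(−t/τ₂))/(τ₁ − τ₂)].
At t = 79.0: e^(−t/τ₁) = 0.029260, e^(−t/τ₂) = 0.063404.
C₂ = 4.21·[1 − (22.370·0.029260 − 28.642·0.063404)/(-6.2717)] = 4.21·0.81481 = 3.4304 g/L.

3.43 g/L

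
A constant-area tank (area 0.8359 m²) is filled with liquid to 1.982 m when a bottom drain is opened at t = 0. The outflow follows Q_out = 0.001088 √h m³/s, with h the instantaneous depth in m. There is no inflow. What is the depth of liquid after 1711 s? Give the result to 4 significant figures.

Volume balance on the tank: A dh/dt = −0.001088 √h.
This is separable: 2 d(√h)/dt = −0.001088/A, so √h = √h₀ − (0.001088/(2A)) t.
√h = √1.982 − 0.001088·1711/(2·0.8359) = 1.40784 − 1.11351 = 0.294324.
h = 0.294324² = 0.0866266 m.

0.08663 m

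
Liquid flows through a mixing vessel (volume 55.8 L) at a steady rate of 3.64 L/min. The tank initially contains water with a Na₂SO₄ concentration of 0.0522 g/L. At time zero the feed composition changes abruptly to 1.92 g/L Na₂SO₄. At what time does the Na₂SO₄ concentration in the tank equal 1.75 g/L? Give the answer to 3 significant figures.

Species balance on the tank: V dC/dt = Q(C_in − C), so τ = V/Q = 15.330 min.
C(t) = C_in + (C₀ − C_in) e^(−t/τ). Set C = 1.75 and solve for t:
e^(−t/τ) = (C − C_in)/(C₀ − C_in) = (1.75 − 1.92)/(0.0522 − 1.92) = 0.091016
t = −τ ln(…) = 15.330 × 2.3967 = 36.741 min.

36.7 min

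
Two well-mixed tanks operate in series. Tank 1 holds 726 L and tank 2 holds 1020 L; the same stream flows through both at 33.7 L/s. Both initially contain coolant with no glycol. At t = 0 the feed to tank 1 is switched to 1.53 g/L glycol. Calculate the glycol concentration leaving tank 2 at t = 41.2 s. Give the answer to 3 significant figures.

Each tank obeys Vᵢ dCᵢ/dt = Q(Cᵢ₋₁ − Cᵢ), so τᵢ = Vᵢ/Q.
τ₁ = 726/33.7 = 21.543 s; τ₂ = 1020/33.7 = 30.267 s.
Tank 1: C₁ = C_in(1 − e^(−t/τ₁)). Tank 2 (τ₁ ≠ τ₂): C₂ = C_in[1 − (τ₁ e^(−t/τ₁) − τ₂ e^(−t/τ₂))/(τ₁ − τ₂)].
At t = 41.2: e^(−t/τ₁) = 0.14772, e^(−t/τ₂) = 0.25635.
C₂ = 1.53·[1 − (21.543·0.14772 − 30.267·0.25635)/(-8.7240)] = 1.53·0.47540 = 0.72736 g/L.

0.727 g/L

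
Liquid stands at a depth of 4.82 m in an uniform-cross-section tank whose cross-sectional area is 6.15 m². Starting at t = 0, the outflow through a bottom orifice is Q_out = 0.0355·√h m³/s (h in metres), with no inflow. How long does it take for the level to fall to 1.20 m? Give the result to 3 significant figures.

With no inflow, A dh/dt = −0.0355 √h.
∫ h^(−1/2) dh = −(0.0355/A) ∫ dt, giving 2√h = 2√h₀ − (0.0355/A) t.
t = 2A(√h₀ − √h)/0.0355 = 2·6.15·(√4.82 − √1.20)/0.0355
  = 12.300 × (2.1954 − 1.0954) / 0.0355 = 381.13 s.

381 s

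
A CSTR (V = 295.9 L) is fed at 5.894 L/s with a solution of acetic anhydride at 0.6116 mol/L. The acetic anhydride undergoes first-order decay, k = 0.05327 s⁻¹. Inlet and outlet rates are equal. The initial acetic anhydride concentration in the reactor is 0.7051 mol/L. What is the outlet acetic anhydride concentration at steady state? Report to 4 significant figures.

Accumulation = in − out − consumed: V dC/dt = Q C_in − Q C − k V C.
At steady state: 0 = Q C_in − (Q + kV) C_ss, so C_ss = Q C_in/(Q + kV).
C_ss = 5.894·0.6116/(5.894 + 0.05327·295.9) = 3.60477/21.6566 = 0.166451 mol/L.

0.1665 mol/L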